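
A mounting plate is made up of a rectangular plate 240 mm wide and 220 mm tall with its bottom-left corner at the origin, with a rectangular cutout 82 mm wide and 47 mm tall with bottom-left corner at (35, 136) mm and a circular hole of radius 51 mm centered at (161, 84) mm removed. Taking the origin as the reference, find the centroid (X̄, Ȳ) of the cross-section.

X̄ = 115.94 mm, Ȳ = 110.53 mm

Part | A | x̄ᵢ | ȳᵢ | A·x̄ᵢ | A·ȳᵢ
plate | 52800.00 | 120.00 | 110.00 | 6336000.00 | 5808000.00
hole 1 | -3854.00 | 76.00 | 159.50 | -292904.00 | -614713.00
hole 2 | -8171.28 | 161.00 | 84.00 | -1315576.48 | -686387.73
Σ | 40774.72 |  |  | 4727519.52 | 4506899.27
X̄ = 4727519.52 / 40774.72 = 115.94 mm
Ȳ = 4506899.27 / 40774.72 = 110.53 mm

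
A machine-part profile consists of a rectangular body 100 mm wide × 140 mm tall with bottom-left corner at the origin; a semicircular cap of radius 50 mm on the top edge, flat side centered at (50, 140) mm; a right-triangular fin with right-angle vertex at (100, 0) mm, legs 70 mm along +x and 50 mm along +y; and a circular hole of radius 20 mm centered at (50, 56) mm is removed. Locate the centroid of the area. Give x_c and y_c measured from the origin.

x_c = 56.97 mm, y_c = 85.34 mm

rectangular body: A = 100 × 140 = 14000.00, centroid at (50.00, 70.00).
semicircular top: A = ½π·50² = 3926.99, centroid at (50.00, 161.22).
triangular fin: A = ½·70·50 = 1750.00, centroid at (123.33, 16.67).
hole: A = −π·20² = -1256.64, centroid at (50.00, 56.00).
ΣA = 18420.35 mm²
ΣAx_c = (14000.00)(50.00) + (3926.99)(50.00) + (1750.00)(123.33) + (-1256.64)(50.00) = 1049351.02 mm³
ΣAy_c = (14000.00)(70.00) + (3926.99)(161.22) + (1750.00)(16.67) + (-1256.64)(56.00) = 1571907.04 mm³
x_c = 1049351.02 / 18420.35 = 56.97 mm
y_c = 1571907.04 / 18420.35 = 85.34 mm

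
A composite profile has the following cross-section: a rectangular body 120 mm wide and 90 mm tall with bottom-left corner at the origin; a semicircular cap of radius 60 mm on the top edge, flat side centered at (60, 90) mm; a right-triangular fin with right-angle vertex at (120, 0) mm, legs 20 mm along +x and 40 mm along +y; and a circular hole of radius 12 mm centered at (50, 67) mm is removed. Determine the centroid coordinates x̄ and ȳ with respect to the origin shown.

Part | A | x̄ᵢ | ȳᵢ | A·x̄ᵢ | A·ȳᵢ
rectangular body | 10800.00 | 60.00 | 45.00 | 648000.00 | 486000.00
semicircular top | 5654.87 | 60.00 | 115.46 | 339292.01 | 652938.01
triangular fin | 400.00 | 126.67 | 13.33 | 50666.67 | 5333.33
hole | -452.39 | 50.00 | 67.00 | -22619.47 | -30310.09
Σ | 16402.48 |  |  | 1015339.21 | 1113961.26
x̄ = 1015339.21 / 16402.48 = 61.90 mm
ȳ = 1113961.26 / 16402.48 = 67.91 mm

x̄ = 61.90 mm, ȳ = 67.91 mm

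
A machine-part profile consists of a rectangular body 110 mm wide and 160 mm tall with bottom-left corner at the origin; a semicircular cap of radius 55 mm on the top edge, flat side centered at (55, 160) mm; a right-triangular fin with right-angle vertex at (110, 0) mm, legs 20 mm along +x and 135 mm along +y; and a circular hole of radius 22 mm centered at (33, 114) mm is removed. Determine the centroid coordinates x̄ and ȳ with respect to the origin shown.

x̄ = 60.26 mm, ȳ = 97.68 mm

rectangular body: A = 110 × 160 = 17600.00, centroid at (55.00, 80.00).
semicircular top: A = ½π·55² = 4751.66, centroid at (55.00, 183.34).
triangular fin: A = ½·20·135 = 1350.00, centroid at (116.67, 45.00).
hole: A = −π·22² = -1520.53, centroid at (33.00, 114.00).
ΣA = 22181.13 mm²
ΣAx̄ = (17600.00)(55.00) + (4751.66)(55.00) + (1350.00)(116.67) + (-1520.53)(33.00) = 1336663.72 mm³
ΣAȳ = (17600.00)(80.00) + (4751.66)(183.34) + (1350.00)(45.00) + (-1520.53)(114.00) = 2166591.57 mm³
x̄ = 1336663.72 / 22181.13 = 60.26 mm
ȳ = 2166591.57 / 22181.13 = 97.68 mm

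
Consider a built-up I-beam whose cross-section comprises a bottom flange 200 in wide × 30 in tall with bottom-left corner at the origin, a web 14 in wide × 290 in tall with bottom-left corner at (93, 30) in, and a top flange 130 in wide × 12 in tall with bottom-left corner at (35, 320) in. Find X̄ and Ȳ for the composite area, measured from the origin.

bottom flange: A = 200 × 30 = 6000.00, centroid at (100.00, 15.00).
web: A = 14 × 290 = 4060.00, centroid at (100.00, 175.00).
top flange: A = 130 × 12 = 1560.00, centroid at (100.00, 326.00).
ΣA = 11620.00 in², ΣAX̄ = 1162000.00 in³, ΣAȲ = 1309060.00 in³.
X̄ = 1162000.00/11620.00 = 100.00 in; Ȳ = 1309060.00/11620.00 = 112.66 in.

X̄ = 100.00 in, Ȳ = 112.66 in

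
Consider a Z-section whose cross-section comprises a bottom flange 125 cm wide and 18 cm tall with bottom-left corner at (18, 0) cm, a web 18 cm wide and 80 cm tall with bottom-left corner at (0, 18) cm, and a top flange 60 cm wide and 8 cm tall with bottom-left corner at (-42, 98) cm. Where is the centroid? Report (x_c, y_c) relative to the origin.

bottom flange: A = 125 × 18 = 2250.00, centroid at (80.50, 9.00).
web: A = 18 × 80 = 1440.00, centroid at (9.00, 58.00).
top flange: A = 60 × 8 = 480.00, centroid at (-12.00, 102.00).
ΣA = 4170.00 cm²
ΣAx_c = (2250.00)(80.50) + (1440.00)(9.00) + (480.00)(-12.00) = 188325.00 cm³
ΣAy_c = (2250.00)(9.00) + (1440.00)(58.00) + (480.00)(102.00) = 152730.00 cm³
x_c = 188325.00 / 4170.00 = 45.16 cm
y_c = 152730.00 / 4170.00 = 36.63 cm

x_c = 45.16 cm, y_c = 36.63 cm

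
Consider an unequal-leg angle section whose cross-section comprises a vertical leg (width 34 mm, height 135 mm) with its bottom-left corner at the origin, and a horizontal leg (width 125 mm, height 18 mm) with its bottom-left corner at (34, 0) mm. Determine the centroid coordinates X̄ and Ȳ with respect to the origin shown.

X̄ = 43.15 mm, Ȳ = 48.26 mm

Part | A | x̄ᵢ | ȳᵢ | A·x̄ᵢ | A·ȳᵢ
vertical leg | 4590.00 | 17.00 | 67.50 | 78030.00 | 309825.00
horizontal leg | 2250.00 | 96.50 | 9.00 | 217125.00 | 20250.00
Σ | 6840.00 |  |  | 295155.00 | 330075.00
X̄ = 295155.00 / 6840.00 = 43.15 mm
Ȳ = 330075.00 / 6840.00 = 48.26 mm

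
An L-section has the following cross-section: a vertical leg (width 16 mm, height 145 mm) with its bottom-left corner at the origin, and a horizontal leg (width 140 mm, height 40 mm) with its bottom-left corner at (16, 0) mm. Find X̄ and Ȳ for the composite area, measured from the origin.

Part | A | x̄ᵢ | ȳᵢ | A·x̄ᵢ | A·ȳᵢ
vertical leg | 2320.00 | 8.00 | 72.50 | 18560.00 | 168200.00
horizontal leg | 5600.00 | 86.00 | 20.00 | 481600.00 | 112000.00
Σ | 7920.00 |  |  | 500160.00 | 280200.00
X̄ = 500160.00 / 7920.00 = 63.15 mm
Ȳ = 280200.00 / 7920.00 = 35.38 mm

X̄ = 63.15 mm, Ȳ = 35.38 mm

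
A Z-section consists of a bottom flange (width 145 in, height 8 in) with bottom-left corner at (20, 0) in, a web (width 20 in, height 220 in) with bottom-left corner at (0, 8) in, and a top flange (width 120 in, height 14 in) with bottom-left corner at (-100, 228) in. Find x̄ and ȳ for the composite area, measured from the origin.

x̄ = 11.62 in, ȳ = 126.88 in

bottom flange: A = 145 × 8 = 1160.00, centroid at (92.50, 4.00).
web: A = 20 × 220 = 4400.00, centroid at (10.00, 118.00).
top flange: A = 120 × 14 = 1680.00, centroid at (-40.00, 235.00).
ΣA = 7240.00 in²
ΣAx̄ = (1160.00)(92.50) + (4400.00)(10.00) + (1680.00)(-40.00) = 84100.00 in³
ΣAȳ = (1160.00)(4.00) + (4400.00)(118.00) + (1680.00)(235.00) = 918640.00 in³
x̄ = 84100.00 / 7240.00 = 11.62 in
ȳ = 918640.00 / 7240.00 = 126.88 in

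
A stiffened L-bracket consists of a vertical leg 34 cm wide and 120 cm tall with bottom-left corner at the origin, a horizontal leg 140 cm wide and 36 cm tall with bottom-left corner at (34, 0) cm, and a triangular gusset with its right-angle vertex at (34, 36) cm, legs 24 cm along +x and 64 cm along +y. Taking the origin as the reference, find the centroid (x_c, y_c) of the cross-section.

x_c = 63.29 cm, y_c = 38.39 cm

Part | A | x̄ᵢ | ȳᵢ | A·x̄ᵢ | A·ȳᵢ
vertical leg | 4080.00 | 17.00 | 60.00 | 69360.00 | 244800.00
horizontal leg | 5040.00 | 104.00 | 18.00 | 524160.00 | 90720.00
gusset | 768.00 | 42.00 | 57.33 | 32256.00 | 44032.00
Σ | 9888.00 |  |  | 625776.00 | 379552.00
x_c = 625776.00 / 9888.00 = 63.29 cm
y_c = 379552.00 / 9888.00 = 38.39 cm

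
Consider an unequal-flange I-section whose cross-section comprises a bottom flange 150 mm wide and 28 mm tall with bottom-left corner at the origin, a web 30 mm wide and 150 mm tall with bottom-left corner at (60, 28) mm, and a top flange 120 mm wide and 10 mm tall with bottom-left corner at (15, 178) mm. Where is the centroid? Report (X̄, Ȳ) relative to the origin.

bottom flange: A = 150 × 28 = 4200.00, centroid at (75.00, 14.00).
web: A = 30 × 150 = 4500.00, centroid at (75.00, 103.00).
top flange: A = 120 × 10 = 1200.00, centroid at (75.00, 183.00).
ΣA = 9900.00 mm²
ΣAX̄ = (4200.00)(75.00) + (4500.00)(75.00) + (1200.00)(75.00) = 742500.00 mm³
ΣAȲ = (4200.00)(14.00) + (4500.00)(103.00) + (1200.00)(183.00) = 741900.00 mm³
X̄ = 742500.00 / 9900.00 = 75.00 mm
Ȳ = 741900.00 / 9900.00 = 74.94 mm

X̄ = 75.00 mm, Ȳ = 74.94 mm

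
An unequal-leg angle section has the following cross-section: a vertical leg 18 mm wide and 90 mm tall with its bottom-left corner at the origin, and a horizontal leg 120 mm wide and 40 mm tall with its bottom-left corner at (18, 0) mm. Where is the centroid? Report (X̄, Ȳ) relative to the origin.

vertical leg: A = 18 × 90 = 1620.00, centroid at (9.00, 45.00).
horizontal leg: A = 120 × 40 = 4800.00, centroid at (78.00, 20.00).
ΣA = 6420.00 mm²
ΣAX̄ = (1620.00)(9.00) + (4800.00)(78.00) = 388980.00 mm³
ΣAȲ = (1620.00)(45.00) + (4800.00)(20.00) = 168900.00 mm³
X̄ = 388980.00 / 6420.00 = 60.59 mm
Ȳ = 168900.00 / 6420.00 = 26.31 mm

X̄ = 60.59 mm, Ȳ = 26.31 mm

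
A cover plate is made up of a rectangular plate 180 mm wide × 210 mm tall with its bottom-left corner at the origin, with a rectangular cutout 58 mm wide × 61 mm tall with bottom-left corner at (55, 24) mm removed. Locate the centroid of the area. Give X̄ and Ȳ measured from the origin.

Part | A | x̄ᵢ | ȳᵢ | A·x̄ᵢ | A·ȳᵢ
plate | 37800.00 | 90.00 | 105.00 | 3402000.00 | 3969000.00
hole | -3538.00 | 84.00 | 54.50 | -297192.00 | -192821.00
Σ | 34262.00 |  |  | 3104808.00 | 3776179.00
X̄ = 3104808.00 / 34262.00 = 90.62 mm
Ȳ = 3776179.00 / 34262.00 = 110.21 mm

X̄ = 90.62 mm, Ȳ = 110.21 mm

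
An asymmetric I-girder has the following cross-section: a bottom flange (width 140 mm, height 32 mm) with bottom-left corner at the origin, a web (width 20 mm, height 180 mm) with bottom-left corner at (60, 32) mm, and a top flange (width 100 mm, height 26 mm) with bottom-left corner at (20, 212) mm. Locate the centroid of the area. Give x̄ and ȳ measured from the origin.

Part | A | x̄ᵢ | ȳᵢ | A·x̄ᵢ | A·ȳᵢ
bottom flange | 4480.00 | 70.00 | 16.00 | 313600.00 | 71680.00
web | 3600.00 | 70.00 | 122.00 | 252000.00 | 439200.00
top flange | 2600.00 | 70.00 | 225.00 | 182000.00 | 585000.00
Σ | 10680.00 |  |  | 747600.00 | 1095880.00
x̄ = 747600.00 / 10680.00 = 70.00 mm
ȳ = 1095880.00 / 10680.00 = 102.61 mm

x̄ = 70.00 mm, ȳ = 102.61 mm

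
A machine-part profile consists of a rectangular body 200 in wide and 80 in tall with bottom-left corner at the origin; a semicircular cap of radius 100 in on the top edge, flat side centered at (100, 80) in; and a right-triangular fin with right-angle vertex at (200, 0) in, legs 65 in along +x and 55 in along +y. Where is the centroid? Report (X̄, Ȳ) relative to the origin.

Part | A | x̄ᵢ | ȳᵢ | A·x̄ᵢ | A·ȳᵢ
rectangular body | 16000.00 | 100.00 | 40.00 | 1600000.00 | 640000.00
semicircular top | 15707.96 | 100.00 | 122.44 | 1570796.33 | 1923303.73
triangular fin | 1787.50 | 221.67 | 18.33 | 396229.17 | 32770.83
Σ | 33495.46 |  |  | 3567025.49 | 2596074.56
X̄ = 3567025.49 / 33495.46 = 106.49 in
Ȳ = 2596074.56 / 33495.46 = 77.51 in

X̄ = 106.49 in, Ȳ = 77.51 in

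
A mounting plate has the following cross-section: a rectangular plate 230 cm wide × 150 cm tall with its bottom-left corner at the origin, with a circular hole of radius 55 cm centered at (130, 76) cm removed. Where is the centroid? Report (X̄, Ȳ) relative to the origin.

Part | A | x̄ᵢ | ȳᵢ | A·x̄ᵢ | A·ȳᵢ
plate | 34500.00 | 115.00 | 75.00 | 3967500.00 | 2587500.00
hole | -9503.32 | 130.00 | 76.00 | -1235431.31 | -722252.15
Σ | 24996.68 |  |  | 2732068.69 | 1865247.85
X̄ = 2732068.69 / 24996.68 = 109.30 cm
Ȳ = 1865247.85 / 24996.68 = 74.62 cm

X̄ = 109.30 cm, Ȳ = 74.62 cm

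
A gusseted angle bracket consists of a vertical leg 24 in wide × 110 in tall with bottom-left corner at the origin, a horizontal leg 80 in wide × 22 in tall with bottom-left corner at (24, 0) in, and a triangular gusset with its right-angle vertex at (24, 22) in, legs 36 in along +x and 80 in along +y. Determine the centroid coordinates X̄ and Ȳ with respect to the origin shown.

vertical leg: A = 24 × 110 = 2640.00, centroid at (12.00, 55.00).
horizontal leg: A = 80 × 22 = 1760.00, centroid at (64.00, 11.00).
gusset: A = ½·36·80 = 1440.00, centroid at (36.00, 48.67).
ΣA = 5840.00 in², ΣAX̄ = 196160.00 in³, ΣAȲ = 234640.00 in³.
X̄ = 196160.00/5840.00 = 33.59 in; Ȳ = 234640.00/5840.00 = 40.18 in.

X̄ = 33.59 in, Ȳ = 40.18 in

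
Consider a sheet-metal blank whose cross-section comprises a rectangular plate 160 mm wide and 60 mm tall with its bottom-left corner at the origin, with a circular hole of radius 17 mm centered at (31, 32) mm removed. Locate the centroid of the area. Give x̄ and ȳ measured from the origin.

x̄ = 85.12 mm, ȳ = 29.79 mm

Part | A | x̄ᵢ | ȳᵢ | A·x̄ᵢ | A·ȳᵢ
plate | 9600.00 | 80.00 | 30.00 | 768000.00 | 288000.00
hole | -907.92 | 31.00 | 32.00 | -28145.53 | -29053.45
Σ | 8692.08 |  |  | 739854.47 | 258946.55
x̄ = 739854.47 / 8692.08 = 85.12 mm
ȳ = 258946.55 / 8692.08 = 29.79 mm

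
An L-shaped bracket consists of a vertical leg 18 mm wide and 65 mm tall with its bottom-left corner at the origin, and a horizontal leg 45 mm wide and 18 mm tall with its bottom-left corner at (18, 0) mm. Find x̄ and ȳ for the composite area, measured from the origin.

Part | A | x̄ᵢ | ȳᵢ | A·x̄ᵢ | A·ȳᵢ
vertical leg | 1170.00 | 9.00 | 32.50 | 10530.00 | 38025.00
horizontal leg | 810.00 | 40.50 | 9.00 | 32805.00 | 7290.00
Σ | 1980.00 |  |  | 43335.00 | 45315.00
x̄ = 43335.00 / 1980.00 = 21.89 mm
ȳ = 45315.00 / 1980.00 = 22.89 mm

x̄ = 21.89 mm, ȳ = 22.89 mm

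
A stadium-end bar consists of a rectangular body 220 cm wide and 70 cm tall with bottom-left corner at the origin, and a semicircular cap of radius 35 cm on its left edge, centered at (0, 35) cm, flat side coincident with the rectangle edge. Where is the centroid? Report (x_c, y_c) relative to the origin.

x_c = 96.13 cm, y_c = 35.00 cm

rectangular body: A = 220 × 70 = 15400.00, centroid at (110.00, 35.00).
semicircular end: A = ½π·35² = 1924.23, centroid at (-14.85, 35.00).
ΣA = 17324.23 cm²
ΣAx_c = (15400.00)(110.00) + (1924.23)(-14.85) = 1665416.67 cm³
ΣAy_c = (15400.00)(35.00) + (1924.23)(35.00) = 606347.89 cm³
x_c = 1665416.67 / 17324.23 = 96.13 cm
y_c = 606347.89 / 17324.23 = 35.00 cm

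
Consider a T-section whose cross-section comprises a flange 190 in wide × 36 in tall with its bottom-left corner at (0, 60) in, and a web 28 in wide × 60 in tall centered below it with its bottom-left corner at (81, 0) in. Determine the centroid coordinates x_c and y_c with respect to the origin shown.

web: A = 28 × 60 = 1680.00, centroid at (95.00, 30.00).
flange: A = 190 × 36 = 6840.00, centroid at (95.00, 78.00).
ΣA = 8520.00 in²
ΣAx_c = (1680.00)(95.00) + (6840.00)(95.00) = 809400.00 in³
ΣAy_c = (1680.00)(30.00) + (6840.00)(78.00) = 583920.00 in³
x_c = 809400.00 / 8520.00 = 95.00 in
y_c = 583920.00 / 8520.00 = 68.54 in

x_c = 95.00 in, y_c = 68.54 in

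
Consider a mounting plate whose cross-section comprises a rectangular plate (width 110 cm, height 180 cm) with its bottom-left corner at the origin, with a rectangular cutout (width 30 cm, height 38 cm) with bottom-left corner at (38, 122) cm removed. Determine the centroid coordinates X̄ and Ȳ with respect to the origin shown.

Part | A | x̄ᵢ | ȳᵢ | A·x̄ᵢ | A·ȳᵢ
plate | 19800.00 | 55.00 | 90.00 | 1089000.00 | 1782000.00
hole | -1140.00 | 53.00 | 141.00 | -60420.00 | -160740.00
Σ | 18660.00 |  |  | 1028580.00 | 1621260.00
X̄ = 1028580.00 / 18660.00 = 55.12 cm
Ȳ = 1621260.00 / 18660.00 = 86.88 cm

X̄ = 55.12 cm, Ȳ = 86.88 cm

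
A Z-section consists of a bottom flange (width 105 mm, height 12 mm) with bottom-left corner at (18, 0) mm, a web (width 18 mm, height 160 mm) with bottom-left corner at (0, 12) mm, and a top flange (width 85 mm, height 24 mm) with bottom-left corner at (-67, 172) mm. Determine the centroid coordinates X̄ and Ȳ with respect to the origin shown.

Part | A | x̄ᵢ | ȳᵢ | A·x̄ᵢ | A·ȳᵢ
bottom flange | 1260.00 | 70.50 | 6.00 | 88830.00 | 7560.00
web | 2880.00 | 9.00 | 92.00 | 25920.00 | 264960.00
top flange | 2040.00 | -24.50 | 184.00 | -49980.00 | 375360.00
Σ | 6180.00 |  |  | 64770.00 | 647880.00
X̄ = 64770.00 / 6180.00 = 10.48 mm
Ȳ = 647880.00 / 6180.00 = 104.83 mm

X̄ = 10.48 mm, Ȳ = 104.83 mm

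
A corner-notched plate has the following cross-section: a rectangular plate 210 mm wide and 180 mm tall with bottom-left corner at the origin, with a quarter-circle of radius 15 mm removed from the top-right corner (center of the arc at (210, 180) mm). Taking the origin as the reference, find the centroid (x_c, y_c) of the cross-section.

plate: A = 210 × 180 = 37800.00, centroid at (105.00, 90.00).
removed quarter-circle: A = −¼π·15² = -176.71, centroid at (203.63, 173.63).
ΣA = 37623.29 mm², ΣAx_c = 3933014.94 mm³, ΣAy_c = 3371316.37 mm³.
x_c = 3933014.94/37623.29 = 104.54 mm; y_c = 3371316.37/37623.29 = 89.61 mm.

x_c = 104.54 mm, y_c = 89.61 mm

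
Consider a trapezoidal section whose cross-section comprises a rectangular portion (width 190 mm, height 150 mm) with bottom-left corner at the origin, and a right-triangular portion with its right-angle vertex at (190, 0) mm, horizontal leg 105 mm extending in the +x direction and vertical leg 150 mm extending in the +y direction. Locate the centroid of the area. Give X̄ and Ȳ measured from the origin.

X̄ = 123.14 mm, Ȳ = 69.59 mm

Part | A | x̄ᵢ | ȳᵢ | A·x̄ᵢ | A·ȳᵢ
rectangular portion | 28500.00 | 95.00 | 75.00 | 2707500.00 | 2137500.00
triangular portion | 7875.00 | 225.00 | 50.00 | 1771875.00 | 393750.00
Σ | 36375.00 |  |  | 4479375.00 | 2531250.00
X̄ = 4479375.00 / 36375.00 = 123.14 mm
Ȳ = 2531250.00 / 36375.00 = 69.59 mm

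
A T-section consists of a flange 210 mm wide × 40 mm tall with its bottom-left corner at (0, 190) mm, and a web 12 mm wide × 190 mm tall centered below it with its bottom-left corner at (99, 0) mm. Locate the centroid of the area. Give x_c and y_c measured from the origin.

Part | A | x̄ᵢ | ȳᵢ | A·x̄ᵢ | A·ȳᵢ
web | 2280.00 | 105.00 | 95.00 | 239400.00 | 216600.00
flange | 8400.00 | 105.00 | 210.00 | 882000.00 | 1764000.00
Σ | 10680.00 |  |  | 1121400.00 | 1980600.00
x_c = 1121400.00 / 10680.00 = 105.00 mm
y_c = 1980600.00 / 10680.00 = 185.45 mm

x_c = 105.00 mm, y_c = 185.45 mm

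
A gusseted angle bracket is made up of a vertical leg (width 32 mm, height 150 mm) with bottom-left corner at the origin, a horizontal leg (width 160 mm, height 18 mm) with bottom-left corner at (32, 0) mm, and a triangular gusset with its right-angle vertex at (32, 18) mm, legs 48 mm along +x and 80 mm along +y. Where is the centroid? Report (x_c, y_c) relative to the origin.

Part | A | x̄ᵢ | ȳᵢ | A·x̄ᵢ | A·ȳᵢ
vertical leg | 4800.00 | 16.00 | 75.00 | 76800.00 | 360000.00
horizontal leg | 2880.00 | 112.00 | 9.00 | 322560.00 | 25920.00
gusset | 1920.00 | 48.00 | 44.67 | 92160.00 | 85760.00
Σ | 9600.00 |  |  | 491520.00 | 471680.00
x_c = 491520.00 / 9600.00 = 51.20 mm
y_c = 471680.00 / 9600.00 = 49.13 mm

x_c = 51.20 mm, y_c = 49.13 mm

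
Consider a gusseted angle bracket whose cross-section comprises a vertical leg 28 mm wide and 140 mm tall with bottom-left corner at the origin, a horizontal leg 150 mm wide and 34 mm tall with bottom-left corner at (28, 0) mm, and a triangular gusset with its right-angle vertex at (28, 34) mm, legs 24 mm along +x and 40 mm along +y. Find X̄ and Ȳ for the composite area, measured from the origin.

Part | A | x̄ᵢ | ȳᵢ | A·x̄ᵢ | A·ȳᵢ
vertical leg | 3920.00 | 14.00 | 70.00 | 54880.00 | 274400.00
horizontal leg | 5100.00 | 103.00 | 17.00 | 525300.00 | 86700.00
gusset | 480.00 | 36.00 | 47.33 | 17280.00 | 22720.00
Σ | 9500.00 |  |  | 597460.00 | 383820.00
X̄ = 597460.00 / 9500.00 = 62.89 mm
Ȳ = 383820.00 / 9500.00 = 40.40 mm

X̄ = 62.89 mm, Ȳ = 40.40 mm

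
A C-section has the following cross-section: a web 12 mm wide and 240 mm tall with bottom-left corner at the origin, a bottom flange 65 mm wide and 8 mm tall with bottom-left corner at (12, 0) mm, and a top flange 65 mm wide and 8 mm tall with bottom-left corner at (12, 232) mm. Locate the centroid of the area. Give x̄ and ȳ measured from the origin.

web: A = 12 × 240 = 2880.00, centroid at (6.00, 120.00).
bottom flange: A = 65 × 8 = 520.00, centroid at (44.50, 4.00).
top flange: A = 65 × 8 = 520.00, centroid at (44.50, 236.00).
ΣA = 3920.00 mm², ΣAx̄ = 63560.00 mm³, ΣAȳ = 470400.00 mm³.
x̄ = 63560.00/3920.00 = 16.21 mm; ȳ = 470400.00/3920.00 = 120.00 mm.

x̄ = 16.21 mm, ȳ = 120.00 mm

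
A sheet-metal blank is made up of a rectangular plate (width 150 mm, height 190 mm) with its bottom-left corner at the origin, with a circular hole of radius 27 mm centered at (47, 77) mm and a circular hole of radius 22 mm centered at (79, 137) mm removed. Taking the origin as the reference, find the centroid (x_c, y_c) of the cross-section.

x_c = 77.35 mm, y_c = 94.08 mm

plate: A = 150 × 190 = 28500.00, centroid at (75.00, 95.00).
hole 1: A = −π·27² = -2290.22, centroid at (47.00, 77.00).
hole 2: A = −π·22² = -1520.53, centroid at (79.00, 137.00).
ΣA = 24689.25 mm², ΣAx_c = 1909737.67 mm³, ΣAy_c = 2322840.25 mm³.
x_c = 1909737.67/24689.25 = 77.35 mm; y_c = 2322840.25/24689.25 = 94.08 mm.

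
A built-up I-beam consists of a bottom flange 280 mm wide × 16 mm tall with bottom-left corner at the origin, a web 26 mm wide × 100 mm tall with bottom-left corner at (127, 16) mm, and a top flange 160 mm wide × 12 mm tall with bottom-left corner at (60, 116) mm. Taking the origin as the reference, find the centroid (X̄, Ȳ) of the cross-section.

Part | A | x̄ᵢ | ȳᵢ | A·x̄ᵢ | A·ȳᵢ
bottom flange | 4480.00 | 140.00 | 8.00 | 627200.00 | 35840.00
web | 2600.00 | 140.00 | 66.00 | 364000.00 | 171600.00
top flange | 1920.00 | 140.00 | 122.00 | 268800.00 | 234240.00
Σ | 9000.00 |  |  | 1260000.00 | 441680.00
X̄ = 1260000.00 / 9000.00 = 140.00 mm
Ȳ = 441680.00 / 9000.00 = 49.08 mm

X̄ = 140.00 mm, Ȳ = 49.08 mm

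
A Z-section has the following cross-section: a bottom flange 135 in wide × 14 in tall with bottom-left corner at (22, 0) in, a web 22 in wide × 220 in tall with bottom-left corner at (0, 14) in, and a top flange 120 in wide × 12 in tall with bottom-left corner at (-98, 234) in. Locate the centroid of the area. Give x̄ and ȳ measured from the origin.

x̄ = 20.52 in, ȳ = 117.38 in

Part | A | x̄ᵢ | ȳᵢ | A·x̄ᵢ | A·ȳᵢ
bottom flange | 1890.00 | 89.50 | 7.00 | 169155.00 | 13230.00
web | 4840.00 | 11.00 | 124.00 | 53240.00 | 600160.00
top flange | 1440.00 | -38.00 | 240.00 | -54720.00 | 345600.00
Σ | 8170.00 |  |  | 167675.00 | 958990.00
x̄ = 167675.00 / 8170.00 = 20.52 in
ȳ = 958990.00 / 8170.00 = 117.38 in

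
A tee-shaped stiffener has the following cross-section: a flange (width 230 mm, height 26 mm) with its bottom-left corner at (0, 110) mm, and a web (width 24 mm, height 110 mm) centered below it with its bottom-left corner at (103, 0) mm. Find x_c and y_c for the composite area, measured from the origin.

x_c = 115.00 mm, y_c = 102.17 mm

web: A = 24 × 110 = 2640.00, centroid at (115.00, 55.00).
flange: A = 230 × 26 = 5980.00, centroid at (115.00, 123.00).
ΣA = 8620.00 mm², ΣAx_c = 991300.00 mm³, ΣAy_c = 880740.00 mm³.
x_c = 991300.00/8620.00 = 115.00 mm; y_c = 880740.00/8620.00 = 102.17 mm.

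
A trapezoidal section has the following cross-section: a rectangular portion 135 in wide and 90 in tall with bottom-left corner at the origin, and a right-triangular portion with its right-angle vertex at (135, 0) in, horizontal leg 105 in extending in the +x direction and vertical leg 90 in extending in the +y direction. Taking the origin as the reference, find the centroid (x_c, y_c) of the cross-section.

rectangular portion: A = 135 × 90 = 12150.00, centroid at (67.50, 45.00).
triangular portion: A = ½·105·90 = 4725.00, centroid at (170.00, 30.00).
ΣA = 16875.00 in²
ΣAx_c = (12150.00)(67.50) + (4725.00)(170.00) = 1623375.00 in³
ΣAy_c = (12150.00)(45.00) + (4725.00)(30.00) = 688500.00 in³
x_c = 1623375.00 / 16875.00 = 96.20 in
y_c = 688500.00 / 16875.00 = 40.80 in

x_c = 96.20 in, y_c = 40.80 in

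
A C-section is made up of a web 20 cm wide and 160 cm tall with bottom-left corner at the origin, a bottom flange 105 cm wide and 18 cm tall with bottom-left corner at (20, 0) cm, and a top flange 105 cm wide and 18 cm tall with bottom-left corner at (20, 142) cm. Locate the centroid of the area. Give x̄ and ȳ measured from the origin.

web: A = 20 × 160 = 3200.00, centroid at (10.00, 80.00).
bottom flange: A = 105 × 18 = 1890.00, centroid at (72.50, 9.00).
top flange: A = 105 × 18 = 1890.00, centroid at (72.50, 151.00).
ΣA = 6980.00 cm²
ΣAx̄ = (3200.00)(10.00) + (1890.00)(72.50) + (1890.00)(72.50) = 306050.00 cm³
ΣAȳ = (3200.00)(80.00) + (1890.00)(9.00) + (1890.00)(151.00) = 558400.00 cm³
x̄ = 306050.00 / 6980.00 = 43.85 cm
ȳ = 558400.00 / 6980.00 = 80.00 cm

x̄ = 43.85 cm, ȳ = 80.00 cm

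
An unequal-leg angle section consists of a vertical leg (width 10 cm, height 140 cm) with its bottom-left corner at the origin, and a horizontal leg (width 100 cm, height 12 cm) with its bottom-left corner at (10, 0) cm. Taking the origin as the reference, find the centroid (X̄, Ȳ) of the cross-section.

X̄ = 30.38 cm, Ȳ = 40.46 cm

vertical leg: A = 10 × 140 = 1400.00, centroid at (5.00, 70.00).
horizontal leg: A = 100 × 12 = 1200.00, centroid at (60.00, 6.00).
ΣA = 2600.00 cm²
ΣAX̄ = (1400.00)(5.00) + (1200.00)(60.00) = 79000.00 cm³
ΣAȲ = (1400.00)(70.00) + (1200.00)(6.00) = 105200.00 cm³
X̄ = 79000.00 / 2600.00 = 30.38 cm
Ȳ = 105200.00 / 2600.00 = 40.46 cm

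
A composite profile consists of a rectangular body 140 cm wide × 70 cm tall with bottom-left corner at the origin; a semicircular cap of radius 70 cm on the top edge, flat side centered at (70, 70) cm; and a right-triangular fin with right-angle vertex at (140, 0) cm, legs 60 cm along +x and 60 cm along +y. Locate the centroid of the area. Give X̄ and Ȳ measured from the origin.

X̄ = 78.40 cm, Ȳ = 59.41 cm

rectangular body: A = 140 × 70 = 9800.00, centroid at (70.00, 35.00).
semicircular top: A = ½π·70² = 7696.90, centroid at (70.00, 99.71).
triangular fin: A = ½·60·60 = 1800.00, centroid at (160.00, 20.00).
ΣA = 19296.90 cm²
ΣAX̄ = (9800.00)(70.00) + (7696.90)(70.00) + (1800.00)(160.00) = 1512783.14 cm³
ΣAȲ = (9800.00)(35.00) + (7696.90)(99.71) + (1800.00)(20.00) = 1146449.81 cm³
X̄ = 1512783.14 / 19296.90 = 78.40 cm
Ȳ = 1146449.81 / 19296.90 = 59.41 cm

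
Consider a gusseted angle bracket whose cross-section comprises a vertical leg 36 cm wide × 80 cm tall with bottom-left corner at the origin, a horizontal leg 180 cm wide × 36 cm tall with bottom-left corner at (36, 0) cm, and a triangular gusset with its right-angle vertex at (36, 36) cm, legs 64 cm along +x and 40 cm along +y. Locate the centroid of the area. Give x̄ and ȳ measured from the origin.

x̄ = 88.51 cm, ȳ = 27.72 cm

Part | A | x̄ᵢ | ȳᵢ | A·x̄ᵢ | A·ȳᵢ
vertical leg | 2880.00 | 18.00 | 40.00 | 51840.00 | 115200.00
horizontal leg | 6480.00 | 126.00 | 18.00 | 816480.00 | 116640.00
gusset | 1280.00 | 57.33 | 49.33 | 73386.67 | 63146.67
Σ | 10640.00 |  |  | 941706.67 | 294986.67
x̄ = 941706.67 / 10640.00 = 88.51 cm
ȳ = 294986.67 / 10640.00 = 27.72 cm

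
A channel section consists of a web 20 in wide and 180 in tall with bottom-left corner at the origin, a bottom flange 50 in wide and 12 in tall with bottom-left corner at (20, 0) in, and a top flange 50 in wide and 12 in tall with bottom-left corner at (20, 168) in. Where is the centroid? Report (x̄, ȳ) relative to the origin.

x̄ = 18.75 in, ȳ = 90.00 in

web: A = 20 × 180 = 3600.00, centroid at (10.00, 90.00).
bottom flange: A = 50 × 12 = 600.00, centroid at (45.00, 6.00).
top flange: A = 50 × 12 = 600.00, centroid at (45.00, 174.00).
ΣA = 4800.00 in²
ΣAx̄ = (3600.00)(10.00) + (600.00)(45.00) + (600.00)(45.00) = 90000.00 in³
ΣAȳ = (3600.00)(90.00) + (600.00)(6.00) + (600.00)(174.00) = 432000.00 in³
x̄ = 90000.00 / 4800.00 = 18.75 in
ȳ = 432000.00 / 4800.00 = 90.00 in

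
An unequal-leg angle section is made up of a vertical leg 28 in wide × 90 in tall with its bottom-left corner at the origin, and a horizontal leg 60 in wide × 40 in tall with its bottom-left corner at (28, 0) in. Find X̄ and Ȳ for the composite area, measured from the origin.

Part | A | x̄ᵢ | ȳᵢ | A·x̄ᵢ | A·ȳᵢ
vertical leg | 2520.00 | 14.00 | 45.00 | 35280.00 | 113400.00
horizontal leg | 2400.00 | 58.00 | 20.00 | 139200.00 | 48000.00
Σ | 4920.00 |  |  | 174480.00 | 161400.00
X̄ = 174480.00 / 4920.00 = 35.46 in
Ȳ = 161400.00 / 4920.00 = 32.80 in

X̄ = 35.46 in, Ȳ = 32.80 in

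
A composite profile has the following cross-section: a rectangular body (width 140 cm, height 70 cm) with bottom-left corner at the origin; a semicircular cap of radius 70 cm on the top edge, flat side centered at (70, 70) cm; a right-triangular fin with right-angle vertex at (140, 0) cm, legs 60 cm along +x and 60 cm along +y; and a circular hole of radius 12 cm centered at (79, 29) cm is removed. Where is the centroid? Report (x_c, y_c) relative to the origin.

x_c = 78.38 cm, y_c = 60.14 cm

rectangular body: A = 140 × 70 = 9800.00, centroid at (70.00, 35.00).
semicircular top: A = ½π·70² = 7696.90, centroid at (70.00, 99.71).
triangular fin: A = ½·60·60 = 1800.00, centroid at (160.00, 20.00).
hole: A = −π·12² = -452.39, centroid at (79.00, 29.00).
ΣA = 18844.51 cm²
ΣAx_c = (9800.00)(70.00) + (7696.90)(70.00) + (1800.00)(160.00) + (-452.39)(79.00) = 1477044.38 cm³
ΣAy_c = (9800.00)(35.00) + (7696.90)(99.71) + (1800.00)(20.00) + (-452.39)(29.00) = 1133330.52 cm³
x_c = 1477044.38 / 18844.51 = 78.38 cm
y_c = 1133330.52 / 18844.51 = 60.14 cm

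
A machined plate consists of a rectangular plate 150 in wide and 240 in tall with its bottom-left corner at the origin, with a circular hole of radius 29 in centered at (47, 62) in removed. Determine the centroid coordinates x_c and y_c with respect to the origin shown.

plate: A = 150 × 240 = 36000.00, centroid at (75.00, 120.00).
hole: A = −π·29² = -2642.08, centroid at (47.00, 62.00).
ΣA = 33357.92 in²
ΣAx_c = (36000.00)(75.00) + (-2642.08)(47.00) = 2575822.27 in³
ΣAy_c = (36000.00)(120.00) + (-2642.08)(62.00) = 4156191.08 in³
x_c = 2575822.27 / 33357.92 = 77.22 in
y_c = 4156191.08 / 33357.92 = 124.59 in

x_c = 77.22 in, y_c = 124.59 in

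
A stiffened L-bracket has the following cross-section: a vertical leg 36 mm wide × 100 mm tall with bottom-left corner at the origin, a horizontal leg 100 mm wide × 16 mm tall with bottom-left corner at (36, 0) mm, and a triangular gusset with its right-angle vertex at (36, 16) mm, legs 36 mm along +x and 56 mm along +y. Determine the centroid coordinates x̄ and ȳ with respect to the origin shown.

x̄ = 40.40 mm, ȳ = 36.69 mm

vertical leg: A = 36 × 100 = 3600.00, centroid at (18.00, 50.00).
horizontal leg: A = 100 × 16 = 1600.00, centroid at (86.00, 8.00).
gusset: A = ½·36·56 = 1008.00, centroid at (48.00, 34.67).
ΣA = 6208.00 mm²
ΣAx̄ = (3600.00)(18.00) + (1600.00)(86.00) + (1008.00)(48.00) = 250784.00 mm³
ΣAȳ = (3600.00)(50.00) + (1600.00)(8.00) + (1008.00)(34.67) = 227744.00 mm³
x̄ = 250784.00 / 6208.00 = 40.40 mm
ȳ = 227744.00 / 6208.00 = 36.69 mm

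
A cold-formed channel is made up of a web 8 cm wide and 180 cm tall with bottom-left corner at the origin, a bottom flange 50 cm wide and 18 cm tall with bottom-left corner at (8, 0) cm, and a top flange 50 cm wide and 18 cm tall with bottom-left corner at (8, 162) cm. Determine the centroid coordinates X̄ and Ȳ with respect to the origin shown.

X̄ = 20.11 cm, Ȳ = 90.00 cm

Part | A | x̄ᵢ | ȳᵢ | A·x̄ᵢ | A·ȳᵢ
web | 1440.00 | 4.00 | 90.00 | 5760.00 | 129600.00
bottom flange | 900.00 | 33.00 | 9.00 | 29700.00 | 8100.00
top flange | 900.00 | 33.00 | 171.00 | 29700.00 | 153900.00
Σ | 3240.00 |  |  | 65160.00 | 291600.00
X̄ = 65160.00 / 3240.00 = 20.11 cm
Ȳ = 291600.00 / 3240.00 = 90.00 cm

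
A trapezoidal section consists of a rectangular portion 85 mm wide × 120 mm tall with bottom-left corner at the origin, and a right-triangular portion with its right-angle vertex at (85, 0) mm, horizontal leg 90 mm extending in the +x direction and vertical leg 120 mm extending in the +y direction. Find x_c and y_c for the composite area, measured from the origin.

x_c = 67.60 mm, y_c = 53.08 mm

rectangular portion: A = 85 × 120 = 10200.00, centroid at (42.50, 60.00).
triangular portion: A = ½·90·120 = 5400.00, centroid at (115.00, 40.00).
ΣA = 15600.00 mm²
ΣAx_c = (10200.00)(42.50) + (5400.00)(115.00) = 1054500.00 mm³
ΣAy_c = (10200.00)(60.00) + (5400.00)(40.00) = 828000.00 mm³
x_c = 1054500.00 / 15600.00 = 67.60 mm
y_c = 828000.00 / 15600.00 = 53.08 mm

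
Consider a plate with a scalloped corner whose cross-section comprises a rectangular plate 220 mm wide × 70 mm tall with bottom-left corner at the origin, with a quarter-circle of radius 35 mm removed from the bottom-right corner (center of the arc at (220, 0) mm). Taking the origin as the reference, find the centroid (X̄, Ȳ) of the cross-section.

X̄ = 103.66 mm, Ȳ = 36.34 mm

plate: A = 220 × 70 = 15400.00, centroid at (110.00, 35.00).
removed quarter-circle: A = −¼π·35² = -962.11, centroid at (205.15, 14.85).
ΣA = 14437.89 mm²
ΣAX̄ = (15400.00)(110.00) + (-962.11)(205.15) = 1496626.86 mm³
ΣAȲ = (15400.00)(35.00) + (-962.11)(14.85) = 524708.33 mm³
X̄ = 1496626.86 / 14437.89 = 103.66 mm
Ȳ = 524708.33 / 14437.89 = 36.34 mm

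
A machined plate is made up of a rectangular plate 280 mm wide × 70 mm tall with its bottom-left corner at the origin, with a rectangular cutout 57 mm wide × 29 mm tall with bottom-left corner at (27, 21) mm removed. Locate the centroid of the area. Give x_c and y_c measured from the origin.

x_c = 147.78 mm, y_c = 34.95 mm

plate: A = 280 × 70 = 19600.00, centroid at (140.00, 35.00).
hole: A = −(57 × 29) = -1653.00, centroid at (55.50, 35.50).
ΣA = 17947.00 mm², ΣAx_c = 2652258.50 mm³, ΣAy_c = 627318.50 mm³.
x_c = 2652258.50/17947.00 = 147.78 mm; y_c = 627318.50/17947.00 = 34.95 mm.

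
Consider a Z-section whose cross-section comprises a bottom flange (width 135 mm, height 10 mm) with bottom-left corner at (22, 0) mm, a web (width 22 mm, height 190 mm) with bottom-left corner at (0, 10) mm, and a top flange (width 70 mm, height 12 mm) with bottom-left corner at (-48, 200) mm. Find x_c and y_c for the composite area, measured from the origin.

bottom flange: A = 135 × 10 = 1350.00, centroid at (89.50, 5.00).
web: A = 22 × 190 = 4180.00, centroid at (11.00, 105.00).
top flange: A = 70 × 12 = 840.00, centroid at (-13.00, 206.00).
ΣA = 6370.00 mm²
ΣAx_c = (1350.00)(89.50) + (4180.00)(11.00) + (840.00)(-13.00) = 155885.00 mm³
ΣAy_c = (1350.00)(5.00) + (4180.00)(105.00) + (840.00)(206.00) = 618690.00 mm³
x_c = 155885.00 / 6370.00 = 24.47 mm
y_c = 618690.00 / 6370.00 = 97.13 mm

x_c = 24.47 mm, y_c = 97.13 mm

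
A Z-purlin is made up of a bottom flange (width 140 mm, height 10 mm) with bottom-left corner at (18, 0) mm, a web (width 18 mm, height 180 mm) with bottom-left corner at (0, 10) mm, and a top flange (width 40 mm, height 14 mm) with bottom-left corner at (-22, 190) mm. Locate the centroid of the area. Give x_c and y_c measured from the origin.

x_c = 29.08 mm, y_c = 84.87 mm

bottom flange: A = 140 × 10 = 1400.00, centroid at (88.00, 5.00).
web: A = 18 × 180 = 3240.00, centroid at (9.00, 100.00).
top flange: A = 40 × 14 = 560.00, centroid at (-2.00, 197.00).
ΣA = 5200.00 mm², ΣAx_c = 151240.00 mm³, ΣAy_c = 441320.00 mm³.
x_c = 151240.00/5200.00 = 29.08 mm; y_c = 441320.00/5200.00 = 84.87 mm.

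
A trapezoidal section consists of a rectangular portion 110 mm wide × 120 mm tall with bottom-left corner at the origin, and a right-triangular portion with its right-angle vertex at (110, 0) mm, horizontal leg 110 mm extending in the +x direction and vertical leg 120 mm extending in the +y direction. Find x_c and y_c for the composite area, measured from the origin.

Part | A | x̄ᵢ | ȳᵢ | A·x̄ᵢ | A·ȳᵢ
rectangular portion | 13200.00 | 55.00 | 60.00 | 726000.00 | 792000.00
triangular portion | 6600.00 | 146.67 | 40.00 | 968000.00 | 264000.00
Σ | 19800.00 |  |  | 1694000.00 | 1056000.00
x_c = 1694000.00 / 19800.00 = 85.56 mm
y_c = 1056000.00 / 19800.00 = 53.33 mm

x_c = 85.56 mm, y_c = 53.33 mm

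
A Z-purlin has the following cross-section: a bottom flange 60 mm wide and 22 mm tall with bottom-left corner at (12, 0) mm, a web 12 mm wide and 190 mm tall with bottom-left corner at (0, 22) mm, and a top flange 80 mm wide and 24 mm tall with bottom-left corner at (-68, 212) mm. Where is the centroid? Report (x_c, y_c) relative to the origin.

Part | A | x̄ᵢ | ȳᵢ | A·x̄ᵢ | A·ȳᵢ
bottom flange | 1320.00 | 42.00 | 11.00 | 55440.00 | 14520.00
web | 2280.00 | 6.00 | 117.00 | 13680.00 | 266760.00
top flange | 1920.00 | -28.00 | 224.00 | -53760.00 | 430080.00
Σ | 5520.00 |  |  | 15360.00 | 711360.00
x_c = 15360.00 / 5520.00 = 2.78 mm
y_c = 711360.00 / 5520.00 = 128.87 mm

x_c = 2.78 mm, y_c = 128.87 mm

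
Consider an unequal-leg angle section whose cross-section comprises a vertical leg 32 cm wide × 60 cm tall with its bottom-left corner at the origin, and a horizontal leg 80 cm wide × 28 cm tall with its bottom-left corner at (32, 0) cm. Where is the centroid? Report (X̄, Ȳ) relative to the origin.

vertical leg: A = 32 × 60 = 1920.00, centroid at (16.00, 30.00).
horizontal leg: A = 80 × 28 = 2240.00, centroid at (72.00, 14.00).
ΣA = 4160.00 cm², ΣAX̄ = 192000.00 cm³, ΣAȲ = 88960.00 cm³.
X̄ = 192000.00/4160.00 = 46.15 cm; Ȳ = 88960.00/4160.00 = 21.38 cm.

X̄ = 46.15 cm, Ȳ = 21.38 cm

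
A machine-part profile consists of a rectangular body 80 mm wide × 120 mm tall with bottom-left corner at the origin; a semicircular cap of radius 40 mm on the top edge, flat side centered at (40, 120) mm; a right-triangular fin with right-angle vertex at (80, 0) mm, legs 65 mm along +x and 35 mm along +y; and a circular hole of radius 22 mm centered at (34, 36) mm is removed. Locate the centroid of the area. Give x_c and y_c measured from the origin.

rectangular body: A = 80 × 120 = 9600.00, centroid at (40.00, 60.00).
semicircular top: A = ½π·40² = 2513.27, centroid at (40.00, 136.98).
triangular fin: A = ½·65·35 = 1137.50, centroid at (101.67, 11.67).
hole: A = −π·22² = -1520.53, centroid at (34.00, 36.00).
ΣA = 11730.24 mm²
ΣAx_c = (9600.00)(40.00) + (2513.27)(40.00) + (1137.50)(101.67) + (-1520.53)(34.00) = 548478.75 mm³
ΣAy_c = (9600.00)(60.00) + (2513.27)(136.98) + (1137.50)(11.67) + (-1520.53)(36.00) = 878791.28 mm³
x_c = 548478.75 / 11730.24 = 46.76 mm
y_c = 878791.28 / 11730.24 = 74.92 mm

x_c = 46.76 mm, y_c = 74.92 mm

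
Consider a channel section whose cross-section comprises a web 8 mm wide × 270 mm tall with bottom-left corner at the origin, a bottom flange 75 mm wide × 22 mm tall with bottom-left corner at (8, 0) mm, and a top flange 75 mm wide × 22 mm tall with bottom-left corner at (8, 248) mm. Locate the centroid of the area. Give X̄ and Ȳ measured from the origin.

web: A = 8 × 270 = 2160.00, centroid at (4.00, 135.00).
bottom flange: A = 75 × 22 = 1650.00, centroid at (45.50, 11.00).
top flange: A = 75 × 22 = 1650.00, centroid at (45.50, 259.00).
ΣA = 5460.00 mm²
ΣAX̄ = (2160.00)(4.00) + (1650.00)(45.50) + (1650.00)(45.50) = 158790.00 mm³
ΣAȲ = (2160.00)(135.00) + (1650.00)(11.00) + (1650.00)(259.00) = 737100.00 mm³
X̄ = 158790.00 / 5460.00 = 29.08 mm
Ȳ = 737100.00 / 5460.00 = 135.00 mm

X̄ = 29.08 mm, Ȳ = 135.00 mm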